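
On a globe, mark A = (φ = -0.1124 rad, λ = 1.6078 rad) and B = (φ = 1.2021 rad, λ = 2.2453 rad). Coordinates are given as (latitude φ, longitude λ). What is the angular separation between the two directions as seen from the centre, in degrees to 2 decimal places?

79.45°

With latitudes φ₁ = -6.440°, φ₂ = 68.875° and longitude difference Δλ = 36.526°:
cos c = sin φ₁ sin φ₂ + cos φ₁ cos φ₂ cos Δλ = (-0.1122)(0.9328) + (0.9937)(0.3604)(0.8036) = 0.18316,
so c = arccos(0.18316) = 1.38660 rad.
So the angular separation is 79.45°.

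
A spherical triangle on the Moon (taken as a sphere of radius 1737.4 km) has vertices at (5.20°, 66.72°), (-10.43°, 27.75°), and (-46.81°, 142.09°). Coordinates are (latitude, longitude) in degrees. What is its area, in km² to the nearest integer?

Side lengths (central angles): a = 1.7167, b = 1.4645, c = 0.7301 rad; semiperimeter s = 1.9557.
By l'Huilier's theorem, tan(E/4) = √[tan(s/2) tan((s−a)/2) tan((s−b)/2) tan((s−c)/2)], giving spherical excess E = 0.7015 rad.
Area = E·R² = 0.7015 × (1737.4)² ≈ 2117490 km².

2117490 km²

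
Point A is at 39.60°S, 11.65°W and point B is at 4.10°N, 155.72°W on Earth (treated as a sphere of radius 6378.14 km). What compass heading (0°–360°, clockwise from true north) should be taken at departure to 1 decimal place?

231.9°

With φ₁ = -0.6912, φ₂ = 0.0716, Δλ = -2.5145 rad, the forward-azimuth formula gives
θ = atan2( sin Δλ cos φ₂ , cos φ₁ sin φ₂ − sin φ₁ cos φ₂ cos Δλ ) = atan2(-0.5853, -0.4597) = -128.15°.
Adding 360° brings this into [0°, 360°): 231.9°.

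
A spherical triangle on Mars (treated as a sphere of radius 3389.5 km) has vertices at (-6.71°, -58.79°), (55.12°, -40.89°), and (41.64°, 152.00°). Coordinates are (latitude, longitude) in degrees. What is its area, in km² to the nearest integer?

10864277 km²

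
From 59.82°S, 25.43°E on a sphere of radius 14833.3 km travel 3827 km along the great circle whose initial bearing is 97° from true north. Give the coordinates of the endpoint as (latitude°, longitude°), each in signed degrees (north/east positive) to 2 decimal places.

Angular distance δ = d/R = 3827/14833.3 = 0.25800 rad; initial bearing θ = 1.6930 rad.
sin φ₂ = sin φ₁ cos δ + cos φ₁ sin δ cos θ = (-0.8645)(0.9669) + (0.5027)(0.2551)(-0.1219) = -0.8515, so φ₂ = -58.37°.
Δλ = atan2(sin θ sin δ cos φ₁, cos δ − sin φ₁ sin φ₂) = atan2(0.1273, 0.2308) = 28.876°.
λ₂ = 25.430° + 28.876° = 54.31°.

-58.37°, 54.31°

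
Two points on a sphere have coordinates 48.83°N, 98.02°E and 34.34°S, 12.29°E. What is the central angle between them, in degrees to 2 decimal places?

112.59°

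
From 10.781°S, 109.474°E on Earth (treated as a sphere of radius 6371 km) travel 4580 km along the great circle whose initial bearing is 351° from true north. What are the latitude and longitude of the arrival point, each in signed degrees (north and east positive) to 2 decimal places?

Angular distance δ = d/R = 4580/6371 = 0.71888 rad; initial bearing θ = 6.1261 rad.
sin φ₂ = sin φ₁ cos δ + cos φ₁ sin δ cos θ = (-0.1871)(0.7525) + (0.9823)(0.6585)(0.9877) = 0.4982, so φ₂ = 29.88°.
Δλ = atan2(sin θ sin δ cos φ₁, cos δ − sin φ₁ sin φ₂) = atan2(-0.1012, 0.8457) = -6.824°.
λ₂ = 109.474° − 6.824° = 102.65°.

29.88°, 102.65°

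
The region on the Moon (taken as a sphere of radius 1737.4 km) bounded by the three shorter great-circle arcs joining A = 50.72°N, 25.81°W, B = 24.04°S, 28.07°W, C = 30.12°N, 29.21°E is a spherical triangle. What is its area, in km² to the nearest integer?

Side lengths (central angles): a = 1.3463, b = 0.7921, c = 1.3053 rad; semiperimeter s = 1.7218.
By l'Huilier's theorem, tan(E/4) = √[tan(s/2) tan((s−a)/2) tan((s−b)/2) tan((s−c)/2)], giving spherical excess E = 0.6076 rad.
Area = E·R² = 0.6076 × (1737.4)² ≈ 1834177 km².

1834177 km²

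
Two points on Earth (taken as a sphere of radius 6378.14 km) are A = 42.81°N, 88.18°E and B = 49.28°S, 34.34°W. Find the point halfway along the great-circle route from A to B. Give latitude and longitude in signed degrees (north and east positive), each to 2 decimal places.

Central angle δ = 2.4533 rad. Interpolating on the sphere with fraction f = 0.5:
P = [sin((1−f)δ)·A + sin(fδ)·B] / sin δ = 1.4820·A + 1.4820·B in Cartesian coordinates,
giving P = (0.8328, 0.5413, -0.1161), i.e. latitude -6.67°, longitude 33.02°.

-6.67°, 33.02°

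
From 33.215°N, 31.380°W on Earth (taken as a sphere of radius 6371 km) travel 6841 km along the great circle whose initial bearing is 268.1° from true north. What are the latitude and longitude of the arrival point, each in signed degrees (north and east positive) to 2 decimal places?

13.70°, -96.10°

Angular distance δ = d/R = 6841/6371 = 1.07377 rad; initial bearing θ = 4.6792 rad.
sin φ₂ = sin φ₁ cos δ + cos φ₁ sin δ cos θ = (0.5478)(0.4768) + (0.8366)(0.8790)(-0.0332) = 0.2368, so φ₂ = 13.70°.
Δλ = atan2(sin θ sin δ cos φ₁, cos δ − sin φ₁ sin φ₂) = atan2(-0.7350, 0.3471) = -64.721°.
λ₂ = -31.380° − 64.721° = -96.10°.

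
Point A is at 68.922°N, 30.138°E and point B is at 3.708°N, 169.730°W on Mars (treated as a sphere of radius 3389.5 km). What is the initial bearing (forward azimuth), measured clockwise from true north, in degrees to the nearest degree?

With φ₁ = 1.2029, φ₂ = 0.0647, Δλ = 2.7948 rad, the forward-azimuth formula gives
θ = atan2( sin Δλ cos φ₂ , cos φ₁ sin φ₂ − sin φ₁ cos φ₂ cos Δλ ) = atan2(0.3391, 0.8990) = 20.67°.
So the initial bearing is 21°.

21°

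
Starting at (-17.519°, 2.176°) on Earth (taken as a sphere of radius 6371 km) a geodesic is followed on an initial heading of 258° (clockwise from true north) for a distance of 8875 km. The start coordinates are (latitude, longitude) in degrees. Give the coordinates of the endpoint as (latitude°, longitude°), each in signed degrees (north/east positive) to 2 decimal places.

-14.38°, -81.48°

Angular distance δ = d/R = 8875/6371 = 1.39303 rad; initial bearing θ = 4.5029 rad.
sin φ₂ = sin φ₁ cos δ + cos φ₁ sin δ cos θ = (-0.3010)(0.1768) + (0.9536)(0.9842)(-0.2079) = -0.2484, so φ₂ = -14.38°.
Δλ = atan2(sin θ sin δ cos φ₁, cos δ − sin φ₁ sin φ₂) = atan2(-0.9181, 0.1021) = -83.656°.
λ₂ = 2.176° − 83.656° = -81.48°.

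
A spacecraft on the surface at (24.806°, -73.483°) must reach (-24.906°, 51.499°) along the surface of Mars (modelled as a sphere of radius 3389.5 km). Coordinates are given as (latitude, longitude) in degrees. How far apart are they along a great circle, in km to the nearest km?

7717 km

Let φ₁ = 0.4329 rad, φ₂ = -0.4347 rad, and Δλ = 2.1813 rad.
cos c = sin φ₁ sin φ₂ + cos φ₁ cos φ₂ cos Δλ = (0.4195)(-0.4211) + (0.9077)(0.9070)(-0.5733) = -0.64871,
so c = arccos(-0.64871) = 2.27668 rad.
Distance = R·c = 3389.5 × 2.2767 ≈ 7717 km.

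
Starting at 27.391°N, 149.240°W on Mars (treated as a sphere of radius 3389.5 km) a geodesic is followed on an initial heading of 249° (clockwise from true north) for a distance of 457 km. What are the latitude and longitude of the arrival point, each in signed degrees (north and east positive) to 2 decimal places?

Angular distance δ = d/R = 457/3389.5 = 0.13483 rad; initial bearing θ = 4.3459 rad.
sin φ₂ = sin φ₁ cos δ + cos φ₁ sin δ cos θ = (0.4601)(0.9909) + (0.8879)(0.1344)(-0.3584) = 0.4131, so φ₂ = 24.40°.
Δλ = atan2(sin θ sin δ cos φ₁, cos δ − sin φ₁ sin φ₂) = atan2(-0.1114, 0.8009) = -7.921°.
λ₂ = -149.240° − 7.921° = -157.16°.

24.40°, -157.16°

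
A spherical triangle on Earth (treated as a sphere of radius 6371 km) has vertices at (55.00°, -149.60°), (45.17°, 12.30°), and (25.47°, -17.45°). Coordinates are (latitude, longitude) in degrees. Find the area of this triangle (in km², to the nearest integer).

18479787 km²

Side lengths (central angles): a = 0.5402, b = 1.5660, c = 1.3729 rad; semiperimeter s = 1.7396.
By l'Huilier's theorem, tan(E/4) = √[tan(s/2) tan((s−a)/2) tan((s−b)/2) tan((s−c)/2)], giving spherical excess E = 0.4553 rad.
Area = E·R² = 0.4553 × (6371)² ≈ 18479787 km².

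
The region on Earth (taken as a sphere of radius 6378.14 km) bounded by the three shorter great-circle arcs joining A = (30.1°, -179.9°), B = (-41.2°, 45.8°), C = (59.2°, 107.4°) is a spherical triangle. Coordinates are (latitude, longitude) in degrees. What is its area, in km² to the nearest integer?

74093073 km²

Side lengths (central angles): a = 1.9633, b = 0.9734, c = 2.4735 rad; semiperimeter s = 2.7051.
By l'Huilier's theorem, tan(E/4) = √[tan(s/2) tan((s−a)/2) tan((s−b)/2) tan((s−c)/2)], giving spherical excess E = 1.8213 rad.
Area = E·R² = 1.8213 × (6378.14)² ≈ 74093073 km².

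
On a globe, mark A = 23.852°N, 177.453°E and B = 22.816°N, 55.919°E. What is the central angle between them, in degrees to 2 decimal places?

In radians: φ₁ = 0.4163, φ₂ = 0.3982, Δλ = -121.534° = -2.1212 rad.
cos c = sin φ₁ sin φ₂ + cos φ₁ cos φ₂ cos Δλ = (0.4044)(0.3878) + (0.9146)(0.9218)(-0.5230) = -0.28410,
so c = arccos(-0.28410) = 1.85887 rad.
So the angular separation is 106.51°.

106.51°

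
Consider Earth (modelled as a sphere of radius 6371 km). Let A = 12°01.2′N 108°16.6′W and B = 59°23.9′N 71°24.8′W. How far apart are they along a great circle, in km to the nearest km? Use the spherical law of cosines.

6084 km

With latitudes φ₁ = 12.020°, φ₂ = 59.398° and longitude difference Δλ = 36.863°:
cos c = sin φ₁ sin φ₂ + cos φ₁ cos φ₂ cos Δλ = (0.2083)(0.8607) + (0.9781)(0.5091)(0.8001) = 0.57761,
so c = arccos(0.57761) = 0.95500 rad.
Distance = R·c = 6371 × 0.9550 ≈ 6084 km.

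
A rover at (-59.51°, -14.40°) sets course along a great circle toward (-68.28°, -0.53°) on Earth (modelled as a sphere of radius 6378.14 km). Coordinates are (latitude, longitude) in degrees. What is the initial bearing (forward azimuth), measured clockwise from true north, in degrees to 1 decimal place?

151.3°

With φ₁ = -1.0386, φ₂ = -1.1917, Δλ = 0.2421 rad, the forward-azimuth formula gives
θ = atan2( sin Δλ cos φ₂ , cos φ₁ sin φ₂ − sin φ₁ cos φ₂ cos Δλ ) = atan2(0.0887, -0.1618) = 151.26°.
So the initial bearing is 151.3°.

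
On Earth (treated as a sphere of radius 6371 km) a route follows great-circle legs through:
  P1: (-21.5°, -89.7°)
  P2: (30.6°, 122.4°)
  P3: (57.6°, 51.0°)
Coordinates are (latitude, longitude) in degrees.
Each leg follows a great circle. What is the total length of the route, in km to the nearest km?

Leg P1→P2: central angle 2.6159 rad, distance 16666.0 km.
Leg P2→P3: central angle 0.9559 rad, distance 6089.8 km.
Total: 16666.0 + 6089.8 ≈ 22756 km.

22756 km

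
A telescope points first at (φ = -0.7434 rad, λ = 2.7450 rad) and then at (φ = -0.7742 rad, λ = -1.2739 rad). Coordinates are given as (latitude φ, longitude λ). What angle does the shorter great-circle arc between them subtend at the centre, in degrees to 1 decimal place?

82.1°

Let φ₁ = -0.7434 rad, φ₂ = -0.7742 rad, and Δλ = 2.2643 rad.
Haversine: a = sin²(Δφ/2) + cos φ₁ cos φ₂ sin²(Δλ/2) = 0.0002 + (0.7362)(0.7150)(0.8196) = 0.43164.
Central angle c = 2·arcsin(√a) = 1.43364 rad.
So the angular separation is 82.1°.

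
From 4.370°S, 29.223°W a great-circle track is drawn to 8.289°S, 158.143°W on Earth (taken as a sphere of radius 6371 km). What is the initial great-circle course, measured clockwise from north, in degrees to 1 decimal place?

Δλ = -128.920° = -2.2501 rad.
y = sin Δλ · cos φ₂ = (-0.7780)(0.9896) = -0.7699
x = cos φ₁ sin φ₂ − sin φ₁ cos φ₂ cos Δλ = (0.9971)(-0.1442) − (-0.0762)(0.9896)(-0.6282) = -0.1911
θ = atan2(y, x) = -103.94°; adding 360° gives 256.1°.

256.1°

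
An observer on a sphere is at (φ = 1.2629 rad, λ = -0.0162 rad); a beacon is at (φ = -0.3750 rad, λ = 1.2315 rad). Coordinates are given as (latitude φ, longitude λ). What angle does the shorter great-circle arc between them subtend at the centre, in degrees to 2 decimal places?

With latitudes φ₁ = 72.359°, φ₂ = -21.486° and longitude difference Δλ = 71.488°:
cos c = sin φ₁ sin φ₂ + cos φ₁ cos φ₂ cos Δλ = (0.9530)(-0.3663) + (0.3031)(0.9305)(0.3175) = -0.25951,
so c = arccos(-0.25951) = 1.83331 rad.
So the angular separation is 105.04°.

105.04°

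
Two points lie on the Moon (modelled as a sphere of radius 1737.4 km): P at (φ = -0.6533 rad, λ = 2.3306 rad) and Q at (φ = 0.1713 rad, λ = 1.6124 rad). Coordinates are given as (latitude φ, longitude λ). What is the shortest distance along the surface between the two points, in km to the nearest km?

1848 km

With latitudes φ₁ = -37.431°, φ₂ = 9.815° and longitude difference Δλ = -41.150°:
cos c = sin φ₁ sin φ₂ + cos φ₁ cos φ₂ cos Δλ = (-0.6078)(0.1705) + (0.7941)(0.9854)(0.7530) = 0.48558,
so c = arccos(0.48558) = 1.06377 rad.
Distance = R·c = 1737.4 × 1.0638 ≈ 1848 km.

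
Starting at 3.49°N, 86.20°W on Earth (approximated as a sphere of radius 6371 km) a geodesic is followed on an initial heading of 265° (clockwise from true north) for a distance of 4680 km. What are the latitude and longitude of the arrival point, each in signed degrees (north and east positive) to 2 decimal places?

-0.75°, -128.10°

Angular distance δ = d/R = 4680/6371 = 0.73458 rad; initial bearing θ = 4.6251 rad.
sin φ₂ = sin φ₁ cos δ + cos φ₁ sin δ cos θ = (0.0609)(0.7421) + (0.9981)(0.6703)(-0.0872) = -0.0131, so φ₂ = -0.75°.
Δλ = atan2(sin θ sin δ cos φ₁, cos δ − sin φ₁ sin φ₂) = atan2(-0.6665, 0.7429) = -41.896°.
λ₂ = -86.200° − 41.896° = -128.10°.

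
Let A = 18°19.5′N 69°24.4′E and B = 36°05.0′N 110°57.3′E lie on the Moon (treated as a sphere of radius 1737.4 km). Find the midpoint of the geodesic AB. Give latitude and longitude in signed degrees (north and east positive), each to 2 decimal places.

28.79°, 88.44°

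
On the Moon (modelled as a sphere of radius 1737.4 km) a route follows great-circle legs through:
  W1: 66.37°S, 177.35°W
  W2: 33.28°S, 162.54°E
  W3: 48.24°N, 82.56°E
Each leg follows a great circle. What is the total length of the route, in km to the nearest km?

4348 km

Leg W1→W2: central angle 0.6139 rad, distance 1066.7 km.
Leg W2→W3: central angle 1.8886 rad, distance 3281.2 km.
Total: 1066.7 + 3281.2 ≈ 4348 km.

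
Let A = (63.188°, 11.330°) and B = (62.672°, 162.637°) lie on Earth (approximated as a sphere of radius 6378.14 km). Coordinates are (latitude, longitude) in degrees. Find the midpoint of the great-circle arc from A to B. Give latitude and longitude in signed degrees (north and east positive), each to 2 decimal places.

The central angle between A and B is δ = 0.9132 rad.
With f = 0.5, the slerp weights are sin((1−f)δ)/sin δ = 0.5571 and sin(fδ)/sin δ = 0.5571.
Weighted sum of the unit vectors: (0.5571)·(0.4423,0.0886,0.8925) + (0.5571)·(-0.4382,0.1370,0.8884) = (0.0023, 0.1257, 0.9921).
Converting back: φ = atan2(z, √(x²+y²)) = 82.78°, λ = atan2(y, x) = 88.96°.

82.78°, 88.96°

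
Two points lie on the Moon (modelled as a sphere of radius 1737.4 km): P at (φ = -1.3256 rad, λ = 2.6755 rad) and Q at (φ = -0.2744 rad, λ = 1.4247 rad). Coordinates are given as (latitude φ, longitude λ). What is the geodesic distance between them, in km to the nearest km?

2133 km

Let φ₁ = -1.3256 rad, φ₂ = -0.2744 rad, and Δλ = -1.2508 rad.
cos c = sin φ₁ sin φ₂ + cos φ₁ cos φ₂ cos Δλ = (-0.9701)(-0.2710) + (0.2427)(0.9626)(0.3146) = 0.33637,
so c = arccos(0.33637) = 1.22774 rad.
Distance = R·c = 1737.4 × 1.2277 ≈ 2133 km.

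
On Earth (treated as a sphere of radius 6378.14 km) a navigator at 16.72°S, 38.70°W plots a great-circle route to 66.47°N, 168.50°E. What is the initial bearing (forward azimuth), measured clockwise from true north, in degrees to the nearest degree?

347°

With φ₁ = -0.2918, φ₂ = 1.1601, Δλ = -2.6669 rad, the forward-azimuth formula gives
θ = atan2( sin Δλ cos φ₂ , cos φ₁ sin φ₂ − sin φ₁ cos φ₂ cos Δλ ) = atan2(-0.1825, 0.7759) = -13.23°.
Adding 360° brings this into [0°, 360°): 347°.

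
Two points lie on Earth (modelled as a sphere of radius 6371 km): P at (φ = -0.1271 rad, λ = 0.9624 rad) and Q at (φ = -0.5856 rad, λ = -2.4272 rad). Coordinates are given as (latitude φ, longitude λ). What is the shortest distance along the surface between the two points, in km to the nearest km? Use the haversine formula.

15233 km

In radians: φ₁ = -0.1271, φ₂ = -0.5856, Δλ = 165.790° = 2.8936 rad.
Haversine: a = sin²(Δφ/2) + cos φ₁ cos φ₂ sin²(Δλ/2) = 0.0516 + (0.9919)(0.8334)(0.9847) = 0.86565.
Central angle c = 2·arcsin(√a) = 2.39103 rad.
Distance = R·c = 6371 × 2.3910 ≈ 15233 km.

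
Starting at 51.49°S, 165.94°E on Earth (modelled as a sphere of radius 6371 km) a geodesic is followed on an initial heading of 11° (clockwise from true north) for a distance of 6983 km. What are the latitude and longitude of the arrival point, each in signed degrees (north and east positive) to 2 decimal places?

Angular distance δ = d/R = 6983/6371 = 1.09606 rad; initial bearing θ = 0.1920 rad.
sin φ₂ = sin φ₁ cos δ + cos φ₁ sin δ cos θ = (-0.7825)(0.4571) + (0.6227)(0.8894)(0.9816) = 0.1859, so φ₂ = 10.72°.
Δλ = atan2(sin θ sin δ cos φ₁, cos δ − sin φ₁ sin φ₂) = atan2(0.1057, 0.6026) = 9.946°.
λ₂ = 165.940° + 9.946° = 175.89°.

10.72°, 175.89°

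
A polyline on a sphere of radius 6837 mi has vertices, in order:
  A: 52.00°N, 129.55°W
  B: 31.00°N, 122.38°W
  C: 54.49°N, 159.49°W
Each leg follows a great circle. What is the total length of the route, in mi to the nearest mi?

6794 mi

Leg A→B: central angle 0.3779 rad, distance 2583.5 mi.
Leg B→C: central angle 0.6158 rad, distance 4210.4 mi.
Total: 2583.5 + 4210.4 ≈ 6794 mi.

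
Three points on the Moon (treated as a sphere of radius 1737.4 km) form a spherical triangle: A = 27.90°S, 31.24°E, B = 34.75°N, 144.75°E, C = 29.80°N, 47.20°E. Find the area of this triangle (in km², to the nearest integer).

2681097 km²

Side lengths (central angles): a = 1.3800, b = 1.0417, c = 2.1608 rad; semiperimeter s = 2.2913.
By l'Huilier's theorem, tan(E/4) = √[tan(s/2) tan((s−a)/2) tan((s−b)/2) tan((s−c)/2)], giving spherical excess E = 0.8882 rad.
Area = E·R² = 0.8882 × (1737.4)² ≈ 2681097 km².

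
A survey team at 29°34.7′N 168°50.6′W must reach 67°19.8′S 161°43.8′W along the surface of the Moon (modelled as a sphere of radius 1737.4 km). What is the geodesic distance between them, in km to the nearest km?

With latitudes φ₁ = 29.578°, φ₂ = -67.330° and longitude difference Δλ = 7.113°:
cos c = sin φ₁ sin φ₂ + cos φ₁ cos φ₂ cos Δλ = (0.4936)(-0.9227) + (0.8697)(0.3854)(0.9923) = -0.12286,
so c = arccos(-0.12286) = 1.69397 rad.
Distance = R·c = 1737.4 × 1.6940 ≈ 2943 km.

2943 km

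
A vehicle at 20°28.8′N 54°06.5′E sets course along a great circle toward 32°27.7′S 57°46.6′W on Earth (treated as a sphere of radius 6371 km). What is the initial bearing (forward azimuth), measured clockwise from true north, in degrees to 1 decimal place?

With φ₁ = 0.3574, φ₂ = -0.5666, Δλ = -1.9528 rad, the forward-azimuth formula gives
θ = atan2( sin Δλ cos φ₂ , cos φ₁ sin φ₂ − sin φ₁ cos φ₂ cos Δλ ) = atan2(-0.7829, -0.3928) = -116.64°.
Adding 360° brings this into [0°, 360°): 243.4°.

243.4°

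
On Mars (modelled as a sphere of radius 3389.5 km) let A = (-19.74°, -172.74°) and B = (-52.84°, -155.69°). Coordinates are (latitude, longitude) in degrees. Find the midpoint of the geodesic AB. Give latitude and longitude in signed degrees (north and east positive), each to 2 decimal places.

The central angle between A and B is δ = 0.6220 rad.
With f = 0.5, the slerp weights are sin((1−f)δ)/sin δ = 0.5252 and sin(fδ)/sin δ = 0.5252.
Weighted sum of the unit vectors: (0.5252)·(-0.9337,-0.1189,-0.3378) + (0.5252)·(-0.5505,-0.2487,-0.7970) = (-0.7795, -0.1931, -0.5959).
Converting back: φ = atan2(z, √(x²+y²)) = -36.58°, λ = atan2(y, x) = -166.09°.

-36.58°, -166.09°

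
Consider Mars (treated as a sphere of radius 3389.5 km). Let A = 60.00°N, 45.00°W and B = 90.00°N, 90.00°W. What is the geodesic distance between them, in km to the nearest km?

1775 km

Let φ₁ = 1.0472 rad, φ₂ = 1.5708 rad, and Δλ = -0.7854 rad.
cos c = sin φ₁ sin φ₂ + cos φ₁ cos φ₂ cos Δλ = (0.8660)(1.0000) + (0.5000)(0.0000)(0.7071) = 0.86603,
so c = arccos(0.86603) = 0.52360 rad.
Distance = R·c = 3389.5 × 0.5236 ≈ 1775 km.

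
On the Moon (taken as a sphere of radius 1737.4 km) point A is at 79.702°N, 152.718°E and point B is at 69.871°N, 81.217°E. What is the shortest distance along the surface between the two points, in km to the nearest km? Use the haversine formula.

588 km

In radians: φ₁ = 1.3911, φ₂ = 1.2195, Δλ = -71.501° = -1.2479 rad.
Haversine: a = sin²(Δφ/2) + cos φ₁ cos φ₂ sin²(Δλ/2) = 0.0073 + (0.1788)(0.3441)(0.3414) = 0.02834.
Central angle c = 2·arcsin(√a) = 0.33832 rad.
Distance = R·c = 1737.4 × 0.3383 ≈ 588 km.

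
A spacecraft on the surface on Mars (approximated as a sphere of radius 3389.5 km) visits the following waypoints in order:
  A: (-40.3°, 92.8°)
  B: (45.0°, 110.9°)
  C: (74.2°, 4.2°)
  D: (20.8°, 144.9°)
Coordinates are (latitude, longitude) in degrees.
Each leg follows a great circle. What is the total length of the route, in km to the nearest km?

Leg A→B: central angle 1.5155 rad, distance 5136.8 km.
Leg B→C: central angle 0.8956 rad, distance 3035.6 km.
Leg C→D: central angle 1.4256 rad, distance 4832.0 km.
Total: 5136.8 + 3035.6 + 4832.0 ≈ 13004 km.

13004 km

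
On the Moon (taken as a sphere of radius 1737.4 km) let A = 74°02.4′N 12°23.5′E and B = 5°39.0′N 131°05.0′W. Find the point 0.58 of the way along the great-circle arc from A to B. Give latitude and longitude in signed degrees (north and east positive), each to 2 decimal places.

45.74°, -122.20°

Central angle δ = 1.6964 rad. Interpolating on the sphere with fraction f = 0.58:
P = [sin((1−f)δ)·A + sin(fδ)·B] / sin δ = 0.6589·A + 0.8393·B in Cartesian coordinates,
giving P = (-0.3719, -0.5906, 0.7161), i.e. latitude 45.74°, longitude -122.20°.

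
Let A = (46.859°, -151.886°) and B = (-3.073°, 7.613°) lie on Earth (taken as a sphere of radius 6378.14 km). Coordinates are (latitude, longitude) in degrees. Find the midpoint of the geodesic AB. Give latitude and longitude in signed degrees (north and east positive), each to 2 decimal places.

The central angle between A and B is δ = 2.3168 rad.
With f = 0.5, the slerp weights are sin((1−f)δ)/sin δ = 1.2474 and sin(fδ)/sin δ = 1.2474.
Weighted sum of the unit vectors: (1.2474)·(-0.6031,-0.3222,0.7297) + (1.2474)·(0.9898,0.1323,-0.0536) = (0.4823, -0.2369, 0.8433).
Converting back: φ = atan2(z, √(x²+y²)) = 57.50°, λ = atan2(y, x) = -26.16°.

57.50°, -26.16°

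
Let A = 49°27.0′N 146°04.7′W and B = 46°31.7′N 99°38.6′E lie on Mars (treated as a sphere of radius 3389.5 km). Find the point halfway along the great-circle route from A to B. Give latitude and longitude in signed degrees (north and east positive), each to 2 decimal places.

63.93°, 154.27°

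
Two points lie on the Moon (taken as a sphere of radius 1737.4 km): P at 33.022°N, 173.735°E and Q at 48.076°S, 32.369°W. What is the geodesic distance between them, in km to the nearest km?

In radians: φ₁ = 0.5763, φ₂ = -0.8391, Δλ = 153.896° = 2.6860 rad.
cos c = sin φ₁ sin φ₂ + cos φ₁ cos φ₂ cos Δλ = (0.5450)(-0.7440) + (0.8385)(0.6681)(-0.8980) = -0.90854,
so c = arccos(-0.90854) = 2.71057 rad.
Distance = R·c = 1737.4 × 2.7106 ≈ 4709 km.

4709 km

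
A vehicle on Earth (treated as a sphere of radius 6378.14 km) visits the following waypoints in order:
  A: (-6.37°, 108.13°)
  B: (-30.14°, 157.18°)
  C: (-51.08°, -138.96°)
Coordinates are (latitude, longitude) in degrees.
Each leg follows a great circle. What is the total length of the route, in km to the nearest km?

Leg A→B: central angle 0.9033 rad, distance 5761.5 km.
Leg B→C: central angle 0.8892 rad, distance 5671.6 km.
Total: 5761.5 + 5671.6 ≈ 11433 km.

11433 km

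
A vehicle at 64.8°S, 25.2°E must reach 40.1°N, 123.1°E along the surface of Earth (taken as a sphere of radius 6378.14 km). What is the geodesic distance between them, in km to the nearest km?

In radians: φ₁ = -1.1310, φ₂ = 0.6999, Δλ = 97.900° = 1.7087 rad.
cos c = sin φ₁ sin φ₂ + cos φ₁ cos φ₂ cos Δλ = (-0.9048)(0.6441) + (0.4258)(0.7649)(-0.1374) = -0.62758,
so c = arccos(-0.62758) = 2.24924 rad.
Distance = R·c = 6378.14 × 2.2492 ≈ 14346 km.

14346 km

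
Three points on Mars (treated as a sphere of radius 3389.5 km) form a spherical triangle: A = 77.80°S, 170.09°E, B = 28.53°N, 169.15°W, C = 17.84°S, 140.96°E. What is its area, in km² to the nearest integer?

Side lengths (central angles): a = 1.1675, b = 1.0756, c = 1.8684 rad; semiperimeter s = 2.0558.
By l'Huilier's theorem, tan(E/4) = √[tan(s/2) tan((s−a)/2) tan((s−b)/2) tan((s−c)/2)], giving spherical excess E = 0.7850 rad.
Area = E·R² = 0.7850 × (3389.5)² ≈ 9018782 km².

9018782 km²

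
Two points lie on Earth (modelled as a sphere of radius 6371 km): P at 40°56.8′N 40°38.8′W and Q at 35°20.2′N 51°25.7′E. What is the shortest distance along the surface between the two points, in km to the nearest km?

Let φ₁ = 0.7147 rad, φ₂ = 0.6167 rad, and Δλ = 1.6070 rad.
cos c = sin φ₁ sin φ₂ + cos φ₁ cos φ₂ cos Δλ = (0.6554)(0.5784) + (0.7553)(0.8158)(-0.0362) = 0.35673,
so c = arccos(0.35673) = 1.20603 rad.
Distance = R·c = 6371 × 1.2060 ≈ 7684 km.

7684 km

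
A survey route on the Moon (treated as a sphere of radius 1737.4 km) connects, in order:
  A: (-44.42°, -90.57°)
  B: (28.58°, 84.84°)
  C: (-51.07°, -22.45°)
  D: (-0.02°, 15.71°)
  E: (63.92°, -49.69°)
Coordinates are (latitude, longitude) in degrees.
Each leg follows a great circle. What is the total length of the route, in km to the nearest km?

Leg A→B: central angle 2.8579 rad, distance 4965.2 km.
Leg B→C: central angle 2.1367 rad, distance 3712.2 km.
Leg C→D: central angle 1.0537 rad, distance 1830.7 km.
Leg D→E: central angle 1.3871 rad, distance 2409.9 km.
Total: 4965.2 + 3712.2 + 1830.7 + 2409.9 ≈ 12918 km.

12918 km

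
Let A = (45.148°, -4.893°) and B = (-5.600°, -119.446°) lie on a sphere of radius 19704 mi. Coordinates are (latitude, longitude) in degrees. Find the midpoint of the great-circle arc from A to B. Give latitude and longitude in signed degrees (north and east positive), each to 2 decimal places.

Central angle δ = 1.9400 rad. Interpolating on the sphere with fraction f = 0.5:
P = [sin((1−f)δ)·A + sin(fδ)·B] / sin δ = 0.8845·A + 0.8845·B in Cartesian coordinates,
giving P = (0.1888, -0.8197, 0.5407), i.e. latitude 32.73°, longitude -77.03°.

32.73°, -77.03°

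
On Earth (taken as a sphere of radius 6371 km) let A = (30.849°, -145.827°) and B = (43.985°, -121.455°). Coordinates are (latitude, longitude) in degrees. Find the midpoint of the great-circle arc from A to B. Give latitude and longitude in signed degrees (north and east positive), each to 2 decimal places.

Central angle δ = 0.4058 rad. Interpolating on the sphere with fraction f = 0.5:
P = [sin((1−f)δ)·A + sin(fδ)·B] / sin δ = 0.5105·A + 0.5105·B in Cartesian coordinates,
giving P = (-0.5543, -0.5595, 0.6163), i.e. latitude 38.04°, longitude -134.73°.

38.04°, -134.73°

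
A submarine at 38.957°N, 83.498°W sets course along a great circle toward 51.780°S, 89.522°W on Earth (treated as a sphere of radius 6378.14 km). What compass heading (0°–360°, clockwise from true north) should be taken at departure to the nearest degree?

184°

With φ₁ = 0.6799, φ₂ = -0.9037, Δλ = -0.1051 rad, the forward-azimuth formula gives
θ = atan2( sin Δλ cos φ₂ , cos φ₁ sin φ₂ − sin φ₁ cos φ₂ cos Δλ ) = atan2(-0.0649, -0.9978) = -176.28°.
Adding 360° brings this into [0°, 360°): 184°.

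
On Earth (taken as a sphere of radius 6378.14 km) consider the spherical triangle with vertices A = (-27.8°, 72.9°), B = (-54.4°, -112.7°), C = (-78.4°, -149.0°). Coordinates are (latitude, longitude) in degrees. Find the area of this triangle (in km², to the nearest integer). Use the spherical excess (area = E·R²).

3112281 km²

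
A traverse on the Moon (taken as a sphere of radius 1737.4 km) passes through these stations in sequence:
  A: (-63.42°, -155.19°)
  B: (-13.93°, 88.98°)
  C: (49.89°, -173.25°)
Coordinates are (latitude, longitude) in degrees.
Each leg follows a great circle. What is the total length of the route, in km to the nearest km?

Leg A→B: central angle 1.5447 rad, distance 2683.8 km.
Leg B→C: central angle 1.8428 rad, distance 3201.7 km.
Total: 2683.8 + 3201.7 ≈ 5885 km.

5885 km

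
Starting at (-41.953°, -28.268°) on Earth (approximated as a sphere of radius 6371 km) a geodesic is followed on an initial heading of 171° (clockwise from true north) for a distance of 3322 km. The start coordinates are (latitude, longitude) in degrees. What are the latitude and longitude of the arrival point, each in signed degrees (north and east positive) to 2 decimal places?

-71.01°, -14.41°

Angular distance δ = d/R = 3322/6371 = 0.52143 rad; initial bearing θ = 2.9845 rad.
sin φ₂ = sin φ₁ cos δ + cos φ₁ sin δ cos θ = (-0.6685)(0.8671) + (0.7437)(0.4981)(-0.9877) = -0.9456, so φ₂ = -71.01°.
Δλ = atan2(sin θ sin δ cos φ₁, cos δ − sin φ₁ sin φ₂) = atan2(0.0580, 0.2350) = 13.854°.
λ₂ = -28.268° + 13.854° = -14.41°.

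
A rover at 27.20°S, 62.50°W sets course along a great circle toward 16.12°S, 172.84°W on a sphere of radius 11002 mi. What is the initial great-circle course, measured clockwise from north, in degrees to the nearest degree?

246°

With φ₁ = -0.4747, φ₂ = -0.2813, Δλ = -1.9258 rad, the forward-azimuth formula gives
θ = atan2( sin Δλ cos φ₂ , cos φ₁ sin φ₂ − sin φ₁ cos φ₂ cos Δλ ) = atan2(-0.9008, -0.3996) = -113.92°.
Adding 360° brings this into [0°, 360°): 246°.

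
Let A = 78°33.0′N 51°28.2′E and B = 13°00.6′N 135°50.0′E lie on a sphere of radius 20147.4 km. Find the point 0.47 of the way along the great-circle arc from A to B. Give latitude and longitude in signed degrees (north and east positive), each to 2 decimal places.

The central angle between A and B is δ = 1.3288 rad.
With f = 0.47, the slerp weights are sin((1−f)δ)/sin δ = 0.6669 and sin(fδ)/sin δ = 0.6023.
Weighted sum of the unit vectors: (0.6669)·(0.1237,0.1553,0.9801) + (0.6023)·(-0.6989,0.6789,0.2251) = (-0.3385, 0.5124, 0.7892).
Converting back: φ = atan2(z, √(x²+y²)) = 52.11°, λ = atan2(y, x) = 123.45°.

52.11°, 123.45°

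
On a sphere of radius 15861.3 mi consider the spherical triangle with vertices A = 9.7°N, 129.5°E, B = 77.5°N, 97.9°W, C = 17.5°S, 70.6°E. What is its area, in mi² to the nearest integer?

Side lengths (central angles): a = 2.0896, b = 1.1208, c = 1.5507 rad; semiperimeter s = 2.3806.
By l'Huilier's theorem, tan(E/4) = √[tan(s/2) tan((s−a)/2) tan((s−b)/2) tan((s−c)/2)], giving spherical excess E = 1.3215 rad.
Area = E·R² = 1.3215 × (15861.3)² ≈ 332476220 mi².

332476220 mi²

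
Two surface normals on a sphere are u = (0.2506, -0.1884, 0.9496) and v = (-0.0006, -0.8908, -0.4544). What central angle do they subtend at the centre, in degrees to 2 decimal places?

105.30°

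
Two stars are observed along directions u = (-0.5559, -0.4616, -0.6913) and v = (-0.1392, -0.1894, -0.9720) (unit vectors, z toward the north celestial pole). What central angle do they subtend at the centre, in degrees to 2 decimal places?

u·v = 0.8368; |u| = 1.0000, |v| = 1.0000.
cos θ = (u·v)/(|u||v|) = 0.8367, so θ = 33.20°.

33.20°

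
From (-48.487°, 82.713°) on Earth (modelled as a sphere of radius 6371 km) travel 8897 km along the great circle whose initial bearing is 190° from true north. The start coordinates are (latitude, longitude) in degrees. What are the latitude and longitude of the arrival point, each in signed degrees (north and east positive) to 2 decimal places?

Angular distance δ = d/R = 8897/6371 = 1.39648 rad; initial bearing θ = 3.3161 rad.
sin φ₂ = sin φ₁ cos δ + cos φ₁ sin δ cos θ = (-0.7488)(0.1734) + (0.6628)(0.9848)(-0.9848) = -0.7727, so φ₂ = -50.60°.
Δλ = atan2(sin θ sin δ cos φ₁, cos δ − sin φ₁ sin φ₂) = atan2(-0.1133, -0.4052) = -164.371°.
λ₂ = 82.713° − 164.371° = -81.66°.

-50.60°, -81.66°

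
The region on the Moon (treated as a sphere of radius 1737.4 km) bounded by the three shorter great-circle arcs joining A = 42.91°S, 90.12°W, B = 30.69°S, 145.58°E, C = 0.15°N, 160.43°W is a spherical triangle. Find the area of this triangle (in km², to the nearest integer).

Side lengths (central angles): a = 1.0423, b = 1.3233, c = 1.5782 rad; semiperimeter s = 1.9719.
By l'Huilier's theorem, tan(E/4) = √[tan(s/2) tan((s−a)/2) tan((s−b)/2) tan((s−c)/2)], giving spherical excess E = 0.8865 rad.
Area = E·R² = 0.8865 × (1737.4)² ≈ 2675960 km².

2675960 km²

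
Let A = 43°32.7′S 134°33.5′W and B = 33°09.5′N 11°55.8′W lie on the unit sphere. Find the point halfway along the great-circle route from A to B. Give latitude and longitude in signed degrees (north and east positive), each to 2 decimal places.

The central angle between A and B is δ = 2.3518 rad.
With f = 0.5, the slerp weights are sin((1−f)δ)/sin δ = 1.2997 and sin(fδ)/sin δ = 1.2997.
Weighted sum of the unit vectors: (1.2997)·(-0.5086,-0.5165,-0.6889) + (1.2997)·(0.8191,-0.1731,0.5470) = (0.4036, -0.8962, -0.1845).
Converting back: φ = atan2(z, √(x²+y²)) = -10.63°, λ = atan2(y, x) = -65.76°.

-10.63°, -65.76°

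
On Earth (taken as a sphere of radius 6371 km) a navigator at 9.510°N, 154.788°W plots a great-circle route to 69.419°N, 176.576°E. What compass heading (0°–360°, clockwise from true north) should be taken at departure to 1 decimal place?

349.1°

Δλ = -28.636° = -0.4998 rad.
y = sin Δλ · cos φ₂ = (-0.4792)(0.3515) = -0.1685
x = cos φ₁ sin φ₂ − sin φ₁ cos φ₂ cos Δλ = (0.9863)(0.9362) − (0.1652)(0.3515)(0.8777) = 0.8723
θ = atan2(y, x) = -10.93°; adding 360° gives 349.1°.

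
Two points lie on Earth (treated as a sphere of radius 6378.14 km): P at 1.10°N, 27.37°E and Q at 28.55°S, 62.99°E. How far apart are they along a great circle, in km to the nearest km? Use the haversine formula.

5031 km

In radians: φ₁ = 0.0192, φ₂ = -0.4983, Δλ = 35.620° = 0.6217 rad.
Haversine: a = sin²(Δφ/2) + cos φ₁ cos φ₂ sin²(Δλ/2) = 0.0655 + (0.9998)(0.8784)(0.0936) = 0.14763.
Central angle c = 2·arcsin(√a) = 0.78874 rad.
Distance = R·c = 6378.14 × 0.7887 ≈ 5031 km.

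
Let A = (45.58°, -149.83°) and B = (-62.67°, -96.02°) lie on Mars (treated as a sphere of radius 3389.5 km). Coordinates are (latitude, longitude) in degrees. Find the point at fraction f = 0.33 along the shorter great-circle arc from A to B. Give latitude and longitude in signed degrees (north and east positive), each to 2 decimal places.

9.42°, -134.73°

The central angle between A and B is δ = 2.0317 rad.
With f = 0.33, the slerp weights are sin((1−f)δ)/sin δ = 1.0921 and sin(fδ)/sin δ = 0.6937.
Weighted sum of the unit vectors: (1.0921)·(-0.6051,-0.3518,0.7142) + (0.6937)·(-0.0481,-0.4566,-0.8884) = (-0.6942, -0.7009, 0.1637).
Converting back: φ = atan2(z, √(x²+y²)) = 9.42°, λ = atan2(y, x) = -134.73°.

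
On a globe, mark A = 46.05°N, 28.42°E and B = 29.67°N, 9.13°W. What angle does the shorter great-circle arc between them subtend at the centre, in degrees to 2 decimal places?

33.44°

Let φ₁ = 0.8037 rad, φ₂ = 0.5178 rad, and Δλ = -0.6554 rad.
Haversine: a = sin²(Δφ/2) + cos φ₁ cos φ₂ sin²(Δλ/2) = 0.0203 + (0.6940)(0.8689)(0.1036) = 0.08276.
Central angle c = 2·arcsin(√a) = 0.58361 rad.
So the angular separation is 33.44°.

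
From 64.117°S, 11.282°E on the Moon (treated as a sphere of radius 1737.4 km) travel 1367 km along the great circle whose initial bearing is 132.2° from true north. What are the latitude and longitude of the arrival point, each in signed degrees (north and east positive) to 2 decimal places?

Angular distance δ = d/R = 1367/1737.4 = 0.78681 rad; initial bearing θ = 2.3073 rad.
sin φ₂ = sin φ₁ cos δ + cos φ₁ sin δ cos θ = (-0.8997)(0.7061) + (0.4365)(0.7081)(-0.6717) = -0.8429, so φ₂ = -57.45°.
Δλ = atan2(sin θ sin δ cos φ₁, cos δ − sin φ₁ sin φ₂) = atan2(0.2290, -0.0522) = 102.853°.
λ₂ = 11.282° + 102.853° = 114.14°.

-57.45°, 114.14°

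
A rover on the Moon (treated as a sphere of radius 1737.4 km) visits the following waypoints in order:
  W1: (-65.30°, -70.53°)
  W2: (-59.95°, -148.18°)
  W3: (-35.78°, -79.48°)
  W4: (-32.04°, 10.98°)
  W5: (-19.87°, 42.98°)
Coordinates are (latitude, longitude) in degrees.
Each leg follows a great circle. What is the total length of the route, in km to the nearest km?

Leg W1→W2: central angle 0.5896 rad, distance 1024.4 km.
Leg W2→W3: central angle 0.8584 rad, distance 1491.4 km.
Leg W3→W4: central angle 1.2612 rad, distance 2191.2 km.
Leg W4→W5: central angle 0.5426 rad, distance 942.6 km.
Total: 1024.4 + 1491.4 + 2191.2 + 942.6 ≈ 5650 km.

5650 km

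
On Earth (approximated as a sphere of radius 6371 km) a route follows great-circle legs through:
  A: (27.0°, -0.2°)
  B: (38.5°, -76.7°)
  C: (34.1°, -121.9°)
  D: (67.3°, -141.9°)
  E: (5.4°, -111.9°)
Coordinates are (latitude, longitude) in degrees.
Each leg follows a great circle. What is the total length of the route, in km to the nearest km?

Leg A→B: central angle 1.1092 rad, distance 7066.6 km.
Leg B→C: central angle 0.6340 rad, distance 4039.5 km.
Leg C→D: central angle 0.6138 rad, distance 3910.2 km.
Leg D→E: central angle 1.1379 rad, distance 7249.3 km.
Total: 7066.6 + 4039.5 + 3910.2 + 7249.3 ≈ 22266 km.

22266 km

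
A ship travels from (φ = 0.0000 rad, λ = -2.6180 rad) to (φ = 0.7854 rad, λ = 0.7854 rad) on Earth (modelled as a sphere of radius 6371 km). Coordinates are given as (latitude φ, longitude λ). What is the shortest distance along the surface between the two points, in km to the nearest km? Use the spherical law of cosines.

In radians: φ₁ = 0.0000, φ₂ = 0.7854, Δλ = -165.000° = -2.8798 rad.
cos c = sin φ₁ sin φ₂ + cos φ₁ cos φ₂ cos Δλ = (0.0000)(0.7071) + (1.0000)(0.7071)(-0.9659) = -0.68301,
so c = arccos(-0.68301) = 2.32267 rad.
Distance = R·c = 6371 × 2.3227 ≈ 14798 km.

14798 km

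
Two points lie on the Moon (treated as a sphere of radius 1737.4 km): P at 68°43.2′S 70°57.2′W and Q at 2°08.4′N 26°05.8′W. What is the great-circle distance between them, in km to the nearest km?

2340 km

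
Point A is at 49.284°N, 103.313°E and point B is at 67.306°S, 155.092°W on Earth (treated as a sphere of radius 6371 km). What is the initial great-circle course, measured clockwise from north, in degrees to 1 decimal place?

145.2°

Δλ = 101.595° = 1.7732 rad.
y = sin Δλ · cos φ₂ = (0.9796)(0.3858) = 0.3779
x = cos φ₁ sin φ₂ − sin φ₁ cos φ₂ cos Δλ = (0.6523)(-0.9226) − (0.7580)(0.3858)(-0.2010) = -0.5430
θ = atan2(y, x) = 145.16°, so the bearing is 145.2°.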